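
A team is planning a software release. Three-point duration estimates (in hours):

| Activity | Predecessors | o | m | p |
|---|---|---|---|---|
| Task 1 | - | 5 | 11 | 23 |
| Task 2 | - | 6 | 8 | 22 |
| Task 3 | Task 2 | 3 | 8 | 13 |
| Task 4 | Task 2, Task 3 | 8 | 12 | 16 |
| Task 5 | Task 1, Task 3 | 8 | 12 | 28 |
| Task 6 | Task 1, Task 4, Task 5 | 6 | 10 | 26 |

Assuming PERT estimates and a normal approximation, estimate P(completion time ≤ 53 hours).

0.944

te_Task 1 = (5 + 4·11 + 23)/6 = 72/6 = 12; σ²_Task 1 = ((23−5)/6)² = 9.000
te_Task 2 = (6 + 4·8 + 22)/6 = 60/6 = 10; σ²_Task 2 = ((22−6)/6)² = 7.111
te_Task 3 = (3 + 4·8 + 13)/6 = 48/6 = 8; σ²_Task 3 = ((13−3)/6)² = 2.778
te_Task 4 = (8 + 4·12 + 16)/6 = 72/6 = 12; σ²_Task 4 = ((16−8)/6)² = 1.778
te_Task 5 = (8 + 4·12 + 28)/6 = 84/6 = 14; σ²_Task 5 = ((28−8)/6)² = 11.111
te_Task 6 = (6 + 4·10 + 26)/6 = 72/6 = 12; σ²_Task 6 = ((26−6)/6)² = 11.111

Forward pass:
ES_Task 1 = 0; EF_Task 1 = 12
ES_Task 2 = 0; EF_Task 2 = 10
ES_Task 3 = 10; EF_Task 3 = 10+8 = 18
ES_Task 4 = max(EF_Task 2=10, EF_Task 3=18) = 18; EF_Task 4 = 18+12 = 30
ES_Task 5 = max(EF_Task 1=12, EF_Task 3=18) = 18; EF_Task 5 = 18+14 = 32
ES_Task 6 = max(EF_Task 1=12, EF_Task 4=30, EF_Task 5=32) = 32; EF_Task 6 = 32+12 = 44
Expected project duration μ = 44 hours. Critical path: Task 2 → Task 3 → Task 5 → Task 6.

Variance along critical path = 7.111 + 2.778 + 11.111 + 11.111 = 32.111; σ = √32.111 = 5.667 hours.
Z = (53 − 44) / 5.667 = 1.588
P(T ≤ 53) = Φ(1.588) ≈ 0.944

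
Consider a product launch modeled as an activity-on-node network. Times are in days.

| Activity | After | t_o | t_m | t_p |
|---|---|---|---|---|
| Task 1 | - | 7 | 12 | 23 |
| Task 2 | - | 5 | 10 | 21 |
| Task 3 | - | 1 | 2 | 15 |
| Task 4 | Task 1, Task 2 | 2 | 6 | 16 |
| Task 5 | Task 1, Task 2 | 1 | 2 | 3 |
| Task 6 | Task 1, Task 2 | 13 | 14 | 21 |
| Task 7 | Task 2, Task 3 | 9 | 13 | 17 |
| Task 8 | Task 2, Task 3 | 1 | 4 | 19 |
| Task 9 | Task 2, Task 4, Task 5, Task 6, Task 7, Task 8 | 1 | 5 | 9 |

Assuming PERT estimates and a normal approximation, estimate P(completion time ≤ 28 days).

te_Task 1 = (7 + 4·12 + 23)/6 = 78/6 = 13; σ²_Task 1 = ((23−7)/6)² = 7.111
te_Task 2 = (5 + 4·10 + 21)/6 = 66/6 = 11; σ²_Task 2 = ((21−5)/6)² = 7.111
te_Task 3 = (1 + 4·2 + 15)/6 = 24/6 = 4; σ²_Task 3 = ((15−1)/6)² = 5.444
te_Task 4 = (2 + 4·6 + 16)/6 = 42/6 = 7; σ²_Task 4 = ((16−2)/6)² = 5.444
te_Task 5 = (1 + 4·2 + 3)/6 = 12/6 = 2; σ²_Task 5 = ((3−1)/6)² = 0.111
te_Task 6 = (13 + 4·14 + 21)/6 = 90/6 = 15; σ²_Task 6 = ((21−13)/6)² = 1.778
te_Task 7 = (9 + 4·13 + 17)/6 = 78/6 = 13; σ²_Task 7 = ((17−9)/6)² = 1.778
te_Task 8 = (1 + 4·4 + 19)/6 = 36/6 = 6; σ²_Task 8 = ((19−1)/6)² = 9.000
te_Task 9 = (1 + 4·5 + 9)/6 = 30/6 = 5; σ²_Task 9 = ((9−1)/6)² = 1.778

Forward pass:
ES_Task 1 = 0; EF_Task 1 = 13
ES_Task 2 = 0; EF_Task 2 = 11
ES_Task 3 = 0; EF_Task 3 = 4
ES_Task 4 = max(EF_Task 1=13, EF_Task 2=11) = 13; EF_Task 4 = 13+7 = 20
ES_Task 5 = max(EF_Task 1=13, EF_Task 2=11) = 13; EF_Task 5 = 13+2 = 15
ES_Task 6 = max(EF_Task 1=13, EF_Task 2=11) = 13; EF_Task 6 = 13+15 = 28
ES_Task 7 = max(EF_Task 2=11, EF_Task 3=4) = 11; EF_Task 7 = 11+13 = 24
ES_Task 8 = max(EF_Task 2=11, EF_Task 3=4) = 11; EF_Task 8 = 11+6 = 17
ES_Task 9 = max(EF_Task 2=11, EF_Task 4=20, EF_Task 5=15, EF_Task 6=28, EF_Task 7=24, EF_Task 8=17) = 28; EF_Task 9 = 28+5 = 33
Expected project duration μ = 33 days. Critical path: Task 1 → Task 6 → Task 9.

Variance along critical path = 7.111 + 1.778 + 1.778 = 10.667; σ = √10.667 = 3.266 days.
Z = (28 − 33) / 3.266 = -1.531
P(T ≤ 28) = Φ(-1.531) ≈ 0.063

0.063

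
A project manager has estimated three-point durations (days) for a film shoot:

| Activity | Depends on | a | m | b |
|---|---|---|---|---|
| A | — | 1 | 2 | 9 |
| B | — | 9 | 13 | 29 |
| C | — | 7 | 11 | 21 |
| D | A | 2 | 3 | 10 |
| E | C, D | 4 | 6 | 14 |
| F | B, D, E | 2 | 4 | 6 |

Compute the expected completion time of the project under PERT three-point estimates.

23 days

te_A = (1 + 4·2 + 9)/6 = 18/6 = 3
te_B = (9 + 4·13 + 29)/6 = 90/6 = 15
te_C = (7 + 4·11 + 21)/6 = 72/6 = 12
te_D = (2 + 4·3 + 10)/6 = 24/6 = 4
te_E = (4 + 4·6 + 14)/6 = 42/6 = 7
te_F = (2 + 4·4 + 6)/6 = 24/6 = 4

Forward pass:
ES_A = 0; EF_A = 3
ES_B = 0; EF_B = 15
ES_C = 0; EF_C = 12
ES_D = 3; EF_D = 3+4 = 7
ES_E = max(EF_C=12, EF_D=7) = 12; EF_E = 12+7 = 19
ES_F = max(EF_B=15, EF_D=7, EF_E=19) = 19; EF_F = 19+4 = 23
Expected project duration μ = 23 days. Critical path: C → E → F.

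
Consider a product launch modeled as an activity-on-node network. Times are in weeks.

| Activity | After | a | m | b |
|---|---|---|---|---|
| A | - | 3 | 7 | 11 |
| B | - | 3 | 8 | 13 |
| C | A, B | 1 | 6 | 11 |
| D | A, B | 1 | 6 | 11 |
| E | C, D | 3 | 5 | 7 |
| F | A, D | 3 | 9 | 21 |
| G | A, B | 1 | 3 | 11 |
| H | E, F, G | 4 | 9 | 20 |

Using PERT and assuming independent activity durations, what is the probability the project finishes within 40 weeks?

te_A = (3 + 4·7 + 11)/6 = 42/6 = 7; σ²_A = ((11−3)/6)² = 1.778
te_B = (3 + 4·8 + 13)/6 = 48/6 = 8; σ²_B = ((13−3)/6)² = 2.778
te_C = (1 + 4·6 + 11)/6 = 36/6 = 6; σ²_C = ((11−1)/6)² = 2.778
te_D = (1 + 4·6 + 11)/6 = 36/6 = 6; σ²_D = ((11−1)/6)² = 2.778
te_E = (3 + 4·5 + 7)/6 = 30/6 = 5; σ²_E = ((7−3)/6)² = 0.444
te_F = (3 + 4·9 + 21)/6 = 60/6 = 10; σ²_F = ((21−3)/6)² = 9.000
te_G = (1 + 4·3 + 11)/6 = 24/6 = 4; σ²_G = ((11−1)/6)² = 2.778
te_H = (4 + 4·9 + 20)/6 = 60/6 = 10; σ²_H = ((20−4)/6)² = 7.111

Forward pass:
ES_A = 0; EF_A = 7
ES_B = 0; EF_B = 8
ES_C = max(EF_A=7, EF_B=8) = 8; EF_C = 8+6 = 14
ES_D = max(EF_A=7, EF_B=8) = 8; EF_D = 8+6 = 14
ES_E = max(EF_C=14, EF_D=14) = 14; EF_E = 14+5 = 19
ES_F = max(EF_A=7, EF_D=14) = 14; EF_F = 14+10 = 24
ES_G = max(EF_A=7, EF_B=8) = 8; EF_G = 8+4 = 12
ES_H = max(EF_E=19, EF_F=24, EF_G=12) = 24; EF_H = 24+10 = 34
Expected project duration μ = 34 weeks. Critical path: B → D → F → H.

Variance along critical path = 2.778 + 2.778 + 9.000 + 7.111 = 21.667; σ = √21.667 = 4.655 weeks.
Z = (40 − 34) / 4.655 = 1.289
P(T ≤ 40) = Φ(1.289) ≈ 0.901

0.901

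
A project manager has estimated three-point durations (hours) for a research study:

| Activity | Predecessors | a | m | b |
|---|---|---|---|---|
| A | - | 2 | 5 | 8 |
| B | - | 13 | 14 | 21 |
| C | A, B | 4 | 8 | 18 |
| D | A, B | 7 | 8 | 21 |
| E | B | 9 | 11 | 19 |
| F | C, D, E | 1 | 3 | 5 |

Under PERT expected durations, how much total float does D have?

2 hours

te_A = (2 + 4·5 + 8)/6 = 30/6 = 5
te_B = (13 + 4·14 + 21)/6 = 90/6 = 15
te_C = (4 + 4·8 + 18)/6 = 54/6 = 9
te_D = (7 + 4·8 + 21)/6 = 60/6 = 10
te_E = (9 + 4·11 + 19)/6 = 72/6 = 12
te_F = (1 + 4·3 + 5)/6 = 18/6 = 3

Forward pass:
ES_A = 0; EF_A = 5
ES_B = 0; EF_B = 15
ES_C = max(EF_A=5, EF_B=15) = 15; EF_C = 15+9 = 24
ES_D = max(EF_A=5, EF_B=15) = 15; EF_D = 15+10 = 25
ES_E = 15; EF_E = 15+12 = 27
ES_F = max(EF_C=24, EF_D=25, EF_E=27) = 27; EF_F = 27+3 = 30
Expected project duration μ = 30 hours. Critical path: B → E → F.

Backward pass:
LF_F = 30; LS_F = 30−3 = 27
LF_E = LS_F = 27; LS_E = 27−12 = 15
LF_D = LS_F = 27; LS_D = 27−10 = 17
LF_C = LS_F = 27; LS_C = 27−9 = 18
LF_B = min(LS_C=18, LS_D=17, LS_E=15) = 15; LS_B = 15−15 = 0
LF_A = min(LS_C=18, LS_D=17) = 17; LS_A = 17−5 = 12
Slack_D = LS_D − ES_D = 17 − 15 = 2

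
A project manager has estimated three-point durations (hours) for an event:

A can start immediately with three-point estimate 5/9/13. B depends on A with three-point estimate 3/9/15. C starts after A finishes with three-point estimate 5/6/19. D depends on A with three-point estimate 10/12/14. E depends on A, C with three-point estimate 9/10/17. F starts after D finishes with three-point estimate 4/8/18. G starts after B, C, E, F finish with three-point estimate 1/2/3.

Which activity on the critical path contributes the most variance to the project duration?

te_A = (5 + 4·9 + 13)/6 = 54/6 = 9; σ²_A = ((13−5)/6)² = 1.778
te_B = (3 + 4·9 + 15)/6 = 54/6 = 9; σ²_B = ((15−3)/6)² = 4.000
te_C = (5 + 4·6 + 19)/6 = 48/6 = 8; σ²_C = ((19−5)/6)² = 5.444
te_D = (10 + 4·12 + 14)/6 = 72/6 = 12; σ²_D = ((14−10)/6)² = 0.444
te_E = (9 + 4·10 + 17)/6 = 66/6 = 11; σ²_E = ((17−9)/6)² = 1.778
te_F = (4 + 4·8 + 18)/6 = 54/6 = 9; σ²_F = ((18−4)/6)² = 5.444
te_G = (1 + 4·2 + 3)/6 = 12/6 = 2; σ²_G = ((3−1)/6)² = 0.111

Forward pass:
ES_A = 0; EF_A = 9
ES_B = 9; EF_B = 9+9 = 18
ES_C = 9; EF_C = 9+8 = 17
ES_D = 9; EF_D = 9+12 = 21
ES_E = max(EF_A=9, EF_C=17) = 17; EF_E = 17+11 = 28
ES_F = 21; EF_F = 21+9 = 30
ES_G = max(EF_B=18, EF_C=17, EF_E=28, EF_F=30) = 30; EF_G = 30+2 = 32
Expected project duration μ = 32 hours. Critical path: A → D → F → G.

Variances on critical path: σ²_A=1.778, σ²_D=0.444, σ²_F=5.444, σ²_G=0.111.
Largest is σ²_F = 5.444.

F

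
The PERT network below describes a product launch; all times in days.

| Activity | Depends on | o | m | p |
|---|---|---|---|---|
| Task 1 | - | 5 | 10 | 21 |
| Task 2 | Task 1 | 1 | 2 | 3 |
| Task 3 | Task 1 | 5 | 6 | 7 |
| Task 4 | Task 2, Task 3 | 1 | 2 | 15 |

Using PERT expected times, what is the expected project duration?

21 days

te_Task 1 = (5 + 4·10 + 21)/6 = 66/6 = 11
te_Task 2 = (1 + 4·2 + 3)/6 = 12/6 = 2
te_Task 3 = (5 + 4·6 + 7)/6 = 36/6 = 6
te_Task 4 = (1 + 4·2 + 15)/6 = 24/6 = 4

Forward pass:
ES_Task 1 = 0; EF_Task 1 = 11
ES_Task 2 = 11; EF_Task 2 = 11+2 = 13
ES_Task 3 = 11; EF_Task 3 = 11+6 = 17
ES_Task 4 = max(EF_Task 2=13, EF_Task 3=17) = 17; EF_Task 4 = 17+4 = 21
Expected project duration μ = 21 days. Critical path: Task 1 → Task 3 → Task 4.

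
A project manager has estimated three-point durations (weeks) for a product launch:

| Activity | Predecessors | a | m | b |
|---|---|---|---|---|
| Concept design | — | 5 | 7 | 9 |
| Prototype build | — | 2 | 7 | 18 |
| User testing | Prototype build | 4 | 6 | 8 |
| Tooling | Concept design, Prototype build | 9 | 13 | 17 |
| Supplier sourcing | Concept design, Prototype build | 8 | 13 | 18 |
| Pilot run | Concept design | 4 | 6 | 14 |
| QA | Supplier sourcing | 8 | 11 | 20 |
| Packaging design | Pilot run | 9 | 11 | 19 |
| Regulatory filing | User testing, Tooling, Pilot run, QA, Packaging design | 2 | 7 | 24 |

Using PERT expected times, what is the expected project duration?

42 weeks

te_Concept design = (5 + 4·7 + 9)/6 = 42/6 = 7
te_Prototype build = (2 + 4·7 + 18)/6 = 48/6 = 8
te_User testing = (4 + 4·6 + 8)/6 = 36/6 = 6
te_Tooling = (9 + 4·13 + 17)/6 = 78/6 = 13
te_Supplier sourcing = (8 + 4·13 + 18)/6 = 78/6 = 13
te_Pilot run = (4 + 4·6 + 14)/6 = 42/6 = 7
te_QA = (8 + 4·11 + 20)/6 = 72/6 = 12
te_Packaging design = (9 + 4·11 + 19)/6 = 72/6 = 12
te_Regulatory filing = (2 + 4·7 + 24)/6 = 54/6 = 9

Forward pass:
ES_Concept design = 0; EF_Concept design = 7
ES_Prototype build = 0; EF_Prototype build = 8
ES_User testing = 8; EF_User testing = 8+6 = 14
ES_Tooling = max(EF_Concept design=7, EF_Prototype build=8) = 8; EF_Tooling = 8+13 = 21
ES_Supplier sourcing = max(EF_Concept design=7, EF_Prototype build=8) = 8; EF_Supplier sourcing = 8+13 = 21
ES_Pilot run = 7; EF_Pilot run = 7+7 = 14
ES_QA = 21; EF_QA = 21+12 = 33
ES_Packaging design = 14; EF_Packaging design = 14+12 = 26
ES_Regulatory filing = max(EF_User testing=14, EF_Tooling=21, EF_Pilot run=14, EF_QA=33, EF_Packaging design=26) = 33; EF_Regulatory filing = 33+9 = 42
Expected project duration μ = 42 weeks. Critical path: Prototype build → Supplier sourcing → QA → Regulatory filing.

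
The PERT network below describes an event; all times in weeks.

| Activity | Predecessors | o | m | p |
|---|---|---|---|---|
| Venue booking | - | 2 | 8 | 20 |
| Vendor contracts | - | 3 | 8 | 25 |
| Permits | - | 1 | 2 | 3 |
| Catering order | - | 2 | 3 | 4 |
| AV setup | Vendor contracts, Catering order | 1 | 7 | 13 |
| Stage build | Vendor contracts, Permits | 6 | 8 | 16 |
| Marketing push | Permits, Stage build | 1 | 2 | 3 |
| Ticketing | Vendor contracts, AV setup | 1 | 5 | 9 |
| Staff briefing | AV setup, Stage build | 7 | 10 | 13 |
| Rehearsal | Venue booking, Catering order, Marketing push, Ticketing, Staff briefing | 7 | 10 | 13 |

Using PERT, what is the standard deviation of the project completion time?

te_Venue booking = (2 + 4·8 + 20)/6 = 54/6 = 9; σ²_Venue booking = ((20−2)/6)² = 9.000
te_Vendor contracts = (3 + 4·8 + 25)/6 = 60/6 = 10; σ²_Vendor contracts = ((25−3)/6)² = 13.444
te_Permits = (1 + 4·2 + 3)/6 = 12/6 = 2; σ²_Permits = ((3−1)/6)² = 0.111
te_Catering order = (2 + 4·3 + 4)/6 = 18/6 = 3; σ²_Catering order = ((4−2)/6)² = 0.111
te_AV setup = (1 + 4·7 + 13)/6 = 42/6 = 7; σ²_AV setup = ((13−1)/6)² = 4.000
te_Stage build = (6 + 4·8 + 16)/6 = 54/6 = 9; σ²_Stage build = ((16−6)/6)² = 2.778
te_Marketing push = (1 + 4·2 + 3)/6 = 12/6 = 2; σ²_Marketing push = ((3−1)/6)² = 0.111
te_Ticketing = (1 + 4·5 + 9)/6 = 30/6 = 5; σ²_Ticketing = ((9−1)/6)² = 1.778
te_Staff briefing = (7 + 4·10 + 13)/6 = 60/6 = 10; σ²_Staff briefing = ((13−7)/6)² = 1.000
te_Rehearsal = (7 + 4·10 + 13)/6 = 60/6 = 10; σ²_Rehearsal = ((13−7)/6)² = 1.000

Forward pass:
ES_Venue booking = 0; EF_Venue booking = 9
ES_Vendor contracts = 0; EF_Vendor contracts = 10
ES_Permits = 0; EF_Permits = 2
ES_Catering order = 0; EF_Catering order = 3
ES_AV setup = max(EF_Vendor contracts=10, EF_Catering order=3) = 10; EF_AV setup = 10+7 = 17
ES_Stage build = max(EF_Vendor contracts=10, EF_Permits=2) = 10; EF_Stage build = 10+9 = 19
ES_Marketing push = max(EF_Permits=2, EF_Stage build=19) = 19; EF_Marketing push = 19+2 = 21
ES_Ticketing = max(EF_Vendor contracts=10, EF_AV setup=17) = 17; EF_Ticketing = 17+5 = 22
ES_Staff briefing = max(EF_AV setup=17, EF_Stage build=19) = 19; EF_Staff briefing = 19+10 = 29
ES_Rehearsal = max(EF_Venue booking=9, EF_Catering order=3, EF_Marketing push=21, EF_Ticketing=22, EF_Staff briefing=29) = 29; EF_Rehearsal = 29+10 = 39
Expected project duration μ = 39 weeks. Critical path: Vendor contracts → Stage build → Staff briefing → Rehearsal.

Variance along critical path = 13.444 + 2.778 + 1.000 + 1.000 = 18.222
σ = √18.222 = 4.269 weeks

4.27 weeks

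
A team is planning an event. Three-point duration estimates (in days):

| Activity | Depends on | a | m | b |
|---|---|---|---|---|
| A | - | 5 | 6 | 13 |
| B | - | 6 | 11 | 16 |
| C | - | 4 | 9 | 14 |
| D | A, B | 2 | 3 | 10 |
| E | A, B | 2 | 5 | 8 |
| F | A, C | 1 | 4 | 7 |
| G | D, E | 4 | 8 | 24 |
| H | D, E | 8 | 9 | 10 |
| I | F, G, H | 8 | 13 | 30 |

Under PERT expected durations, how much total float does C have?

te_A = (5 + 4·6 + 13)/6 = 42/6 = 7
te_B = (6 + 4·11 + 16)/6 = 66/6 = 11
te_C = (4 + 4·9 + 14)/6 = 54/6 = 9
te_D = (2 + 4·3 + 10)/6 = 24/6 = 4
te_E = (2 + 4·5 + 8)/6 = 30/6 = 5
te_F = (1 + 4·4 + 7)/6 = 24/6 = 4
te_G = (4 + 4·8 + 24)/6 = 60/6 = 10
te_H = (8 + 4·9 + 10)/6 = 54/6 = 9
te_I = (8 + 4·13 + 30)/6 = 90/6 = 15

Forward pass:
ES_A = 0; EF_A = 7
ES_B = 0; EF_B = 11
ES_C = 0; EF_C = 9
ES_D = max(EF_A=7, EF_B=11) = 11; EF_D = 11+4 = 15
ES_E = max(EF_A=7, EF_B=11) = 11; EF_E = 11+5 = 16
ES_F = max(EF_A=7, EF_C=9) = 9; EF_F = 9+4 = 13
ES_G = max(EF_D=15, EF_E=16) = 16; EF_G = 16+10 = 26
ES_H = max(EF_D=15, EF_E=16) = 16; EF_H = 16+9 = 25
ES_I = max(EF_F=13, EF_G=26, EF_H=25) = 26; EF_I = 26+15 = 41
Expected project duration μ = 41 days. Critical path: B → E → G → I.

Backward pass:
LF_I = 41; LS_I = 41−15 = 26
LF_H = LS_I = 26; LS_H = 26−9 = 17
LF_G = LS_I = 26; LS_G = 26−10 = 16
LF_F = LS_I = 26; LS_F = 26−4 = 22
LF_E = min(LS_G=16, LS_H=17) = 16; LS_E = 16−5 = 11
LF_D = min(LS_G=16, LS_H=17) = 16; LS_D = 16−4 = 12
LF_C = LS_F = 22; LS_C = 22−9 = 13
LF_B = min(LS_D=12, LS_E=11) = 11; LS_B = 11−11 = 0
LF_A = min(LS_D=12, LS_E=11, LS_F=22) = 11; LS_A = 11−7 = 4
Slack_C = LS_C − ES_C = 13 − 0 = 13

13 days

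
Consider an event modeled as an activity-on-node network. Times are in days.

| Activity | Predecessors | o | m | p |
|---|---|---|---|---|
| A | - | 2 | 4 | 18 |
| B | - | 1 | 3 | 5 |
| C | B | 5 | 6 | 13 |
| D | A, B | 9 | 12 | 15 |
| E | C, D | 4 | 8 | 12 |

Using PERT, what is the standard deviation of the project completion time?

3.14 days

te_A = (2 + 4·4 + 18)/6 = 36/6 = 6; σ²_A = ((18−2)/6)² = 7.111
te_B = (1 + 4·3 + 5)/6 = 18/6 = 3; σ²_B = ((5−1)/6)² = 0.444
te_C = (5 + 4·6 + 13)/6 = 42/6 = 7; σ²_C = ((13−5)/6)² = 1.778
te_D = (9 + 4·12 + 15)/6 = 72/6 = 12; σ²_D = ((15−9)/6)² = 1.000
te_E = (4 + 4·8 + 12)/6 = 48/6 = 8; σ²_E = ((12−4)/6)² = 1.778

Forward pass:
ES_A = 0; EF_A = 6
ES_B = 0; EF_B = 3
ES_C = 3; EF_C = 3+7 = 10
ES_D = max(EF_A=6, EF_B=3) = 6; EF_D = 6+12 = 18
ES_E = max(EF_C=10, EF_D=18) = 18; EF_E = 18+8 = 26
Expected project duration μ = 26 days. Critical path: A → D → E.

Variance along critical path = 7.111 + 1.000 + 1.778 = 9.889
σ = √9.889 = 3.145 days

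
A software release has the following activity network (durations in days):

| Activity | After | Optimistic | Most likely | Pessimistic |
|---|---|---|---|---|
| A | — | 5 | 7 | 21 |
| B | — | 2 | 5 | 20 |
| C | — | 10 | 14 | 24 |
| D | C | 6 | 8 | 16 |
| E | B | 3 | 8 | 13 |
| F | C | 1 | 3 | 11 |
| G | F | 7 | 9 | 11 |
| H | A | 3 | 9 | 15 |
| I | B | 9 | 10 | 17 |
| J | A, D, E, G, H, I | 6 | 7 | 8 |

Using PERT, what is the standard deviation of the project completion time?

2.96 days

te_A = (5 + 4·7 + 21)/6 = 54/6 = 9; σ²_A = ((21−5)/6)² = 7.111
te_B = (2 + 4·5 + 20)/6 = 42/6 = 7; σ²_B = ((20−2)/6)² = 9.000
te_C = (10 + 4·14 + 24)/6 = 90/6 = 15; σ²_C = ((24−10)/6)² = 5.444
te_D = (6 + 4·8 + 16)/6 = 54/6 = 9; σ²_D = ((16−6)/6)² = 2.778
te_E = (3 + 4·8 + 13)/6 = 48/6 = 8; σ²_E = ((13−3)/6)² = 2.778
te_F = (1 + 4·3 + 11)/6 = 24/6 = 4; σ²_F = ((11−1)/6)² = 2.778
te_G = (7 + 4·9 + 11)/6 = 54/6 = 9; σ²_G = ((11−7)/6)² = 0.444
te_H = (3 + 4·9 + 15)/6 = 54/6 = 9; σ²_H = ((15−3)/6)² = 4.000
te_I = (9 + 4·10 + 17)/6 = 66/6 = 11; σ²_I = ((17−9)/6)² = 1.778
te_J = (6 + 4·7 + 8)/6 = 42/6 = 7; σ²_J = ((8−6)/6)² = 0.111

Forward pass:
ES_A = 0; EF_A = 9
ES_B = 0; EF_B = 7
ES_C = 0; EF_C = 15
ES_D = 15; EF_D = 15+9 = 24
ES_E = 7; EF_E = 7+8 = 15
ES_F = 15; EF_F = 15+4 = 19
ES_G = 19; EF_G = 19+9 = 28
ES_H = 9; EF_H = 9+9 = 18
ES_I = 7; EF_I = 7+11 = 18
ES_J = max(EF_A=9, EF_D=24, EF_E=15, EF_G=28, EF_H=18, EF_I=18) = 28; EF_J = 28+7 = 35
Expected project duration μ = 35 days. Critical path: C → F → G → J.

Variance along critical path = 5.444 + 2.778 + 0.444 + 0.111 = 8.778
σ = √8.778 = 2.963 days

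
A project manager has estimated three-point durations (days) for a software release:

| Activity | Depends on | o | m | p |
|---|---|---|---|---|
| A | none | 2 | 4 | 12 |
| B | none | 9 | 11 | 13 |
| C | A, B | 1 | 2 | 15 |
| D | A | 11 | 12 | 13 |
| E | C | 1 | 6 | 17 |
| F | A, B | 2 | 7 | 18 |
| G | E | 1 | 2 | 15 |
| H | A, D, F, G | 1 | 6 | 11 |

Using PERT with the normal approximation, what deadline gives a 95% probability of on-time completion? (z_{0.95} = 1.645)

39.6 days

te_A = (2 + 4·4 + 12)/6 = 30/6 = 5; σ²_A = ((12−2)/6)² = 2.778
te_B = (9 + 4·11 + 13)/6 = 66/6 = 11; σ²_B = ((13−9)/6)² = 0.444
te_C = (1 + 4·2 + 15)/6 = 24/6 = 4; σ²_C = ((15−1)/6)² = 5.444
te_D = (11 + 4·12 + 13)/6 = 72/6 = 12; σ²_D = ((13−11)/6)² = 0.111
te_E = (1 + 4·6 + 17)/6 = 42/6 = 7; σ²_E = ((17−1)/6)² = 7.111
te_F = (2 + 4·7 + 18)/6 = 48/6 = 8; σ²_F = ((18−2)/6)² = 7.111
te_G = (1 + 4·2 + 15)/6 = 24/6 = 4; σ²_G = ((15−1)/6)² = 5.444
te_H = (1 + 4·6 + 11)/6 = 36/6 = 6; σ²_H = ((11−1)/6)² = 2.778

Forward pass:
ES_A = 0; EF_A = 5
ES_B = 0; EF_B = 11
ES_C = max(EF_A=5, EF_B=11) = 11; EF_C = 11+4 = 15
ES_D = 5; EF_D = 5+12 = 17
ES_E = 15; EF_E = 15+7 = 22
ES_F = max(EF_A=5, EF_B=11) = 11; EF_F = 11+8 = 19
ES_G = 22; EF_G = 22+4 = 26
ES_H = max(EF_A=5, EF_D=17, EF_F=19, EF_G=26) = 26; EF_H = 26+6 = 32
Expected project duration μ = 32 days. Critical path: B → C → E → G → H.

Variance along critical path = 0.444 + 5.444 + 7.111 + 5.444 + 2.778 = 21.222; σ = 4.607 days.
D = μ + z·σ = 32 + 1.645·4.607 = 39.6 days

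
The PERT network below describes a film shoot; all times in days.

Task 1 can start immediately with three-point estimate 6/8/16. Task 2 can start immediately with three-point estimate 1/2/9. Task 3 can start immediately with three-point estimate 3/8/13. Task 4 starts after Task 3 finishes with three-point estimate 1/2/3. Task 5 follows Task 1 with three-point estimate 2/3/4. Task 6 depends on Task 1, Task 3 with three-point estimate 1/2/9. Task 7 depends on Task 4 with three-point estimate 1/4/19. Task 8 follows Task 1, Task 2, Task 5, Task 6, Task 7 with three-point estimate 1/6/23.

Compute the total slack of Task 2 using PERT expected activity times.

13 days

te_Task 1 = (6 + 4·8 + 16)/6 = 54/6 = 9
te_Task 2 = (1 + 4·2 + 9)/6 = 18/6 = 3
te_Task 3 = (3 + 4·8 + 13)/6 = 48/6 = 8
te_Task 4 = (1 + 4·2 + 3)/6 = 12/6 = 2
te_Task 5 = (2 + 4·3 + 4)/6 = 18/6 = 3
te_Task 6 = (1 + 4·2 + 9)/6 = 18/6 = 3
te_Task 7 = (1 + 4·4 + 19)/6 = 36/6 = 6
te_Task 8 = (1 + 4·6 + 23)/6 = 48/6 = 8

Forward pass:
ES_Task 1 = 0; EF_Task 1 = 9
ES_Task 2 = 0; EF_Task 2 = 3
ES_Task 3 = 0; EF_Task 3 = 8
ES_Task 4 = 8; EF_Task 4 = 8+2 = 10
ES_Task 5 = 9; EF_Task 5 = 9+3 = 12
ES_Task 6 = max(EF_Task 1=9, EF_Task 3=8) = 9; EF_Task 6 = 9+3 = 12
ES_Task 7 = 10; EF_Task 7 = 10+6 = 16
ES_Task 8 = max(EF_Task 1=9, EF_Task 2=3, EF_Task 5=12, EF_Task 6=12, EF_Task 7=16) = 16; EF_Task 8 = 16+8 = 24
Expected project duration μ = 24 days. Critical path: Task 3 → Task 4 → Task 7 → Task 8.

Backward pass:
LF_Task 8 = 24; LS_Task 8 = 24−8 = 16
LF_Task 7 = LS_Task 8 = 16; LS_Task 7 = 16−6 = 10
LF_Task 6 = LS_Task 8 = 16; LS_Task 6 = 16−3 = 13
LF_Task 5 = LS_Task 8 = 16; LS_Task 5 = 16−3 = 13
LF_Task 4 = LS_Task 7 = 10; LS_Task 4 = 10−2 = 8
LF_Task 3 = min(LS_Task 4=8, LS_Task 6=13) = 8; LS_Task 3 = 8−8 = 0
LF_Task 2 = LS_Task 8 = 16; LS_Task 2 = 16−3 = 13
LF_Task 1 = min(LS_Task 5=13, LS_Task 6=13, LS_Task 8=16) = 13; LS_Task 1 = 13−9 = 4
Slack_Task 2 = LS_Task 2 − ES_Task 2 = 13 − 0 = 13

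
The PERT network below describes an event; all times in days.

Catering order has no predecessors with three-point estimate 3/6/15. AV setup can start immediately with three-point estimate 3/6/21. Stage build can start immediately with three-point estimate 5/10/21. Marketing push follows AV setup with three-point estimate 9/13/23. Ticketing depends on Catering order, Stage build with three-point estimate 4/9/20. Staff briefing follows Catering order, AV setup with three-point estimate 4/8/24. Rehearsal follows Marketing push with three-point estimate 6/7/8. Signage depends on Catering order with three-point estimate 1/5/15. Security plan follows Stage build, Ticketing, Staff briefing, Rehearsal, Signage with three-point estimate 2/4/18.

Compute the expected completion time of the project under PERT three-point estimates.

35 days

te_Catering order = (3 + 4·6 + 15)/6 = 42/6 = 7
te_AV setup = (3 + 4·6 + 21)/6 = 48/6 = 8
te_Stage build = (5 + 4·10 + 21)/6 = 66/6 = 11
te_Marketing push = (9 + 4·13 + 23)/6 = 84/6 = 14
te_Ticketing = (4 + 4·9 + 20)/6 = 60/6 = 10
te_Staff briefing = (4 + 4·8 + 24)/6 = 60/6 = 10
te_Rehearsal = (6 + 4·7 + 8)/6 = 42/6 = 7
te_Signage = (1 + 4·5 + 15)/6 = 36/6 = 6
te_Security plan = (2 + 4·4 + 18)/6 = 36/6 = 6

Forward pass:
ES_Catering order = 0; EF_Catering order = 7
ES_AV setup = 0; EF_AV setup = 8
ES_Stage build = 0; EF_Stage build = 11
ES_Marketing push = 8; EF_Marketing push = 8+14 = 22
ES_Ticketing = max(EF_Catering order=7, EF_Stage build=11) = 11; EF_Ticketing = 11+10 = 21
ES_Staff briefing = max(EF_Catering order=7, EF_AV setup=8) = 8; EF_Staff briefing = 8+10 = 18
ES_Rehearsal = 22; EF_Rehearsal = 22+7 = 29
ES_Signage = 7; EF_Signage = 7+6 = 13
ES_Security plan = max(EF_Stage build=11, EF_Ticketing=21, EF_Staff briefing=18, EF_Rehearsal=29, EF_Signage=13) = 29; EF_Security plan = 29+6 = 35
Expected project duration μ = 35 days. Critical path: AV setup → Marketing push → Rehearsal → Security plan.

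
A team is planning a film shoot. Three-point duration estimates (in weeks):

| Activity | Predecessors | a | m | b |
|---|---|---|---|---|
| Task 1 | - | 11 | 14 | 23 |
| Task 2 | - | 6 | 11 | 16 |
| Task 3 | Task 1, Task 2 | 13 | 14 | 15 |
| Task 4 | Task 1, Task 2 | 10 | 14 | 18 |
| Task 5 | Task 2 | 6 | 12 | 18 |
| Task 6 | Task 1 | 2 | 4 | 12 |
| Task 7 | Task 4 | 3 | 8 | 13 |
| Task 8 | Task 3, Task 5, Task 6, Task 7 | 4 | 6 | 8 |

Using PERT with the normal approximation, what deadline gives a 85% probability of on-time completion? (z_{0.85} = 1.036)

te_Task 1 = (11 + 4·14 + 23)/6 = 90/6 = 15; σ²_Task 1 = ((23−11)/6)² = 4.000
te_Task 2 = (6 + 4·11 + 16)/6 = 66/6 = 11; σ²_Task 2 = ((16−6)/6)² = 2.778
te_Task 3 = (13 + 4·14 + 15)/6 = 84/6 = 14; σ²_Task 3 = ((15−13)/6)² = 0.111
te_Task 4 = (10 + 4·14 + 18)/6 = 84/6 = 14; σ²_Task 4 = ((18−10)/6)² = 1.778
te_Task 5 = (6 + 4·12 + 18)/6 = 72/6 = 12; σ²_Task 5 = ((18−6)/6)² = 4.000
te_Task 6 = (2 + 4·4 + 12)/6 = 30/6 = 5; σ²_Task 6 = ((12−2)/6)² = 2.778
te_Task 7 = (3 + 4·8 + 13)/6 = 48/6 = 8; σ²_Task 7 = ((13−3)/6)² = 2.778
te_Task 8 = (4 + 4·6 + 8)/6 = 36/6 = 6; σ²_Task 8 = ((8−4)/6)² = 0.444

Forward pass:
ES_Task 1 = 0; EF_Task 1 = 15
ES_Task 2 = 0; EF_Task 2 = 11
ES_Task 3 = max(EF_Task 1=15, EF_Task 2=11) = 15; EF_Task 3 = 15+14 = 29
ES_Task 4 = max(EF_Task 1=15, EF_Task 2=11) = 15; EF_Task 4 = 15+14 = 29
ES_Task 5 = 11; EF_Task 5 = 11+12 = 23
ES_Task 6 = 15; EF_Task 6 = 15+5 = 20
ES_Task 7 = 29; EF_Task 7 = 29+8 = 37
ES_Task 8 = max(EF_Task 3=29, EF_Task 5=23, EF_Task 6=20, EF_Task 7=37) = 37; EF_Task 8 = 37+6 = 43
Expected project duration μ = 43 weeks. Critical path: Task 1 → Task 4 → Task 7 → Task 8.

Variance along critical path = 4.000 + 1.778 + 2.778 + 0.444 = 9.000; σ = 3.000 weeks.
D = μ + z·σ = 43 + 1.036·3.000 = 46.1 weeks

46.1 weeks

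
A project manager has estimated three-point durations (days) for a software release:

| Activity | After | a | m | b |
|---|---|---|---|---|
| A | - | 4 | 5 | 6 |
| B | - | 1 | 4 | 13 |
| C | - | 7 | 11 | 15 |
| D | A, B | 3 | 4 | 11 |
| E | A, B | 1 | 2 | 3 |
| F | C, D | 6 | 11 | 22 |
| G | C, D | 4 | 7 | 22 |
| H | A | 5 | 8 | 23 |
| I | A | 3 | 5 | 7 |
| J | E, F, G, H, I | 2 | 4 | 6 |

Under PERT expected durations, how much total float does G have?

te_A = (4 + 4·5 + 6)/6 = 30/6 = 5
te_B = (1 + 4·4 + 13)/6 = 30/6 = 5
te_C = (7 + 4·11 + 15)/6 = 66/6 = 11
te_D = (3 + 4·4 + 11)/6 = 30/6 = 5
te_E = (1 + 4·2 + 3)/6 = 12/6 = 2
te_F = (6 + 4·11 + 22)/6 = 72/6 = 12
te_G = (4 + 4·7 + 22)/6 = 54/6 = 9
te_H = (5 + 4·8 + 23)/6 = 60/6 = 10
te_I = (3 + 4·5 + 7)/6 = 30/6 = 5
te_J = (2 + 4·4 + 6)/6 = 24/6 = 4

Forward pass:
ES_A = 0; EF_A = 5
ES_B = 0; EF_B = 5
ES_C = 0; EF_C = 11
ES_D = max(EF_A=5, EF_B=5) = 5; EF_D = 5+5 = 10
ES_E = max(EF_A=5, EF_B=5) = 5; EF_E = 5+2 = 7
ES_F = max(EF_C=11, EF_D=10) = 11; EF_F = 11+12 = 23
ES_G = max(EF_C=11, EF_D=10) = 11; EF_G = 11+9 = 20
ES_H = 5; EF_H = 5+10 = 15
ES_I = 5; EF_I = 5+5 = 10
ES_J = max(EF_E=7, EF_F=23, EF_G=20, EF_H=15, EF_I=10) = 23; EF_J = 23+4 = 27
Expected project duration μ = 27 days. Critical path: C → F → J.

Backward pass:
LF_J = 27; LS_J = 27−4 = 23
LF_I = LS_J = 23; LS_I = 23−5 = 18
LF_H = LS_J = 23; LS_H = 23−10 = 13
LF_G = LS_J = 23; LS_G = 23−9 = 14
LF_F = LS_J = 23; LS_F = 23−12 = 11
LF_E = LS_J = 23; LS_E = 23−2 = 21
LF_D = min(LS_F=11, LS_G=14) = 11; LS_D = 11−5 = 6
LF_C = min(LS_F=11, LS_G=14) = 11; LS_C = 11−11 = 0
LF_B = min(LS_D=6, LS_E=21) = 6; LS_B = 6−5 = 1
LF_A = min(LS_D=6, LS_E=21, LS_H=13, LS_I=18) = 6; LS_A = 6−5 = 1
Slack_G = LS_G − ES_G = 14 − 11 = 3

3 days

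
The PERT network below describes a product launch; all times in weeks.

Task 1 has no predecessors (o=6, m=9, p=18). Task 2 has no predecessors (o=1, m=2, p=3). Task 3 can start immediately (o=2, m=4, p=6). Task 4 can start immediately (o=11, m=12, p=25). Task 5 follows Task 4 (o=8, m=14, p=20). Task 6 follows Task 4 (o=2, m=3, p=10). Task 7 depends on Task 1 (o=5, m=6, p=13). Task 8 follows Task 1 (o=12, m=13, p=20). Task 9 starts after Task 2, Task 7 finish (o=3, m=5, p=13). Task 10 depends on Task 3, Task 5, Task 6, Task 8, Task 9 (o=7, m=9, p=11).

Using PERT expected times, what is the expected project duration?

te_Task 1 = (6 + 4·9 + 18)/6 = 60/6 = 10
te_Task 2 = (1 + 4·2 + 3)/6 = 12/6 = 2
te_Task 3 = (2 + 4·4 + 6)/6 = 24/6 = 4
te_Task 4 = (11 + 4·12 + 25)/6 = 84/6 = 14
te_Task 5 = (8 + 4·14 + 20)/6 = 84/6 = 14
te_Task 6 = (2 + 4·3 + 10)/6 = 24/6 = 4
te_Task 7 = (5 + 4·6 + 13)/6 = 42/6 = 7
te_Task 8 = (12 + 4·13 + 20)/6 = 84/6 = 14
te_Task 9 = (3 + 4·5 + 13)/6 = 36/6 = 6
te_Task 10 = (7 + 4·9 + 11)/6 = 54/6 = 9

Forward pass:
ES_Task 1 = 0; EF_Task 1 = 10
ES_Task 2 = 0; EF_Task 2 = 2
ES_Task 3 = 0; EF_Task 3 = 4
ES_Task 4 = 0; EF_Task 4 = 14
ES_Task 5 = 14; EF_Task 5 = 14+14 = 28
ES_Task 6 = 14; EF_Task 6 = 14+4 = 18
ES_Task 7 = 10; EF_Task 7 = 10+7 = 17
ES_Task 8 = 10; EF_Task 8 = 10+14 = 24
ES_Task 9 = max(EF_Task 2=2, EF_Task 7=17) = 17; EF_Task 9 = 17+6 = 23
ES_Task 10 = max(EF_Task 3=4, EF_Task 5=28, EF_Task 6=18, EF_Task 8=24, EF_Task 9=23) = 28; EF_Task 10 = 28+9 = 37
Expected project duration μ = 37 weeks. Critical path: Task 4 → Task 5 → Task 10.

37 weeks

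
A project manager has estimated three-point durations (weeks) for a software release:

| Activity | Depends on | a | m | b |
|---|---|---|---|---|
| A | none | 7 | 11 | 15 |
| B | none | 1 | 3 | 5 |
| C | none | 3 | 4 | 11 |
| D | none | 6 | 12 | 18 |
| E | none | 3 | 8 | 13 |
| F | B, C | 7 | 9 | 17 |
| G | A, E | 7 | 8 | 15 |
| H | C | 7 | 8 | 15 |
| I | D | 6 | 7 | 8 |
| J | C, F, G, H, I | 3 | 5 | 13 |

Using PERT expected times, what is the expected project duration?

26 weeks

te_A = (7 + 4·11 + 15)/6 = 66/6 = 11
te_B = (1 + 4·3 + 5)/6 = 18/6 = 3
te_C = (3 + 4·4 + 11)/6 = 30/6 = 5
te_D = (6 + 4·12 + 18)/6 = 72/6 = 12
te_E = (3 + 4·8 + 13)/6 = 48/6 = 8
te_F = (7 + 4·9 + 17)/6 = 60/6 = 10
te_G = (7 + 4·8 + 15)/6 = 54/6 = 9
te_H = (7 + 4·8 + 15)/6 = 54/6 = 9
te_I = (6 + 4·7 + 8)/6 = 42/6 = 7
te_J = (3 + 4·5 + 13)/6 = 36/6 = 6

Forward pass:
ES_A = 0; EF_A = 11
ES_B = 0; EF_B = 3
ES_C = 0; EF_C = 5
ES_D = 0; EF_D = 12
ES_E = 0; EF_E = 8
ES_F = max(EF_B=3, EF_C=5) = 5; EF_F = 5+10 = 15
ES_G = max(EF_A=11, EF_E=8) = 11; EF_G = 11+9 = 20
ES_H = 5; EF_H = 5+9 = 14
ES_I = 12; EF_I = 12+7 = 19
ES_J = max(EF_C=5, EF_F=15, EF_G=20, EF_H=14, EF_I=19) = 20; EF_J = 20+6 = 26
Expected project duration μ = 26 weeks. Critical path: A → G → J.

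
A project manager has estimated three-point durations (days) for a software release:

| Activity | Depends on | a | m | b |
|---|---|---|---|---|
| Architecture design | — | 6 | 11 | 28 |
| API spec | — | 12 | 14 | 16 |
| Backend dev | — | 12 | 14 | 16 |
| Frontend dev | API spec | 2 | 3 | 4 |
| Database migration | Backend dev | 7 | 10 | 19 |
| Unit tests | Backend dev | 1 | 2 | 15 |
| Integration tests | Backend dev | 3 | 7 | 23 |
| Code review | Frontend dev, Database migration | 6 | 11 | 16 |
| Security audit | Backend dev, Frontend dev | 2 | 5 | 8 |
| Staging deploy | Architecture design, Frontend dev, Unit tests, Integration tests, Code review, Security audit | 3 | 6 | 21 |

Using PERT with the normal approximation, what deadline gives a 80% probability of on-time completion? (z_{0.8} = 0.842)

te_Architecture design = (6 + 4·11 + 28)/6 = 78/6 = 13; σ²_Architecture design = ((28−6)/6)² = 13.444
te_API spec = (12 + 4·14 + 16)/6 = 84/6 = 14; σ²_API spec = ((16−12)/6)² = 0.444
te_Backend dev = (12 + 4·14 + 16)/6 = 84/6 = 14; σ²_Backend dev = ((16−12)/6)² = 0.444
te_Frontend dev = (2 + 4·3 + 4)/6 = 18/6 = 3; σ²_Frontend dev = ((4−2)/6)² = 0.111
te_Database migration = (7 + 4·10 + 19)/6 = 66/6 = 11; σ²_Database migration = ((19−7)/6)² = 4.000
te_Unit tests = (1 + 4·2 + 15)/6 = 24/6 = 4; σ²_Unit tests = ((15−1)/6)² = 5.444
te_Integration tests = (3 + 4·7 + 23)/6 = 54/6 = 9; σ²_Integration tests = ((23−3)/6)² = 11.111
te_Code review = (6 + 4·11 + 16)/6 = 66/6 = 11; σ²_Code review = ((16−6)/6)² = 2.778
te_Security audit = (2 + 4·5 + 8)/6 = 30/6 = 5; σ²_Security audit = ((8−2)/6)² = 1.000
te_Staging deploy = (3 + 4·6 + 21)/6 = 48/6 = 8; σ²_Staging deploy = ((21−3)/6)² = 9.000

Forward pass:
ES_Architecture design = 0; EF_Architecture design = 13
ES_API spec = 0; EF_API spec = 14
ES_Backend dev = 0; EF_Backend dev = 14
ES_Frontend dev = 14; EF_Frontend dev = 14+3 = 17
ES_Database migration = 14; EF_Database migration = 14+11 = 25
ES_Unit tests = 14; EF_Unit tests = 14+4 = 18
ES_Integration tests = 14; EF_Integration tests = 14+9 = 23
ES_Code review = max(EF_Frontend dev=17, EF_Database migration=25) = 25; EF_Code review = 25+11 = 36
ES_Security audit = max(EF_Backend dev=14, EF_Frontend dev=17) = 17; EF_Security audit = 17+5 = 22
ES_Staging deploy = max(EF_Architecture design=13, EF_Frontend dev=17, EF_Unit tests=18, EF_Integration tests=23, EF_Code review=36, EF_Security audit=22) = 36; EF_Staging deploy = 36+8 = 44
Expected project duration μ = 44 days. Critical path: Backend dev → Database migration → Code review → Staging deploy.

Variance along critical path = 0.444 + 4.000 + 2.778 + 9.000 = 16.222; σ = 4.028 days.
D = μ + z·σ = 44 + 0.842·4.028 = 47.4 days

47.4 days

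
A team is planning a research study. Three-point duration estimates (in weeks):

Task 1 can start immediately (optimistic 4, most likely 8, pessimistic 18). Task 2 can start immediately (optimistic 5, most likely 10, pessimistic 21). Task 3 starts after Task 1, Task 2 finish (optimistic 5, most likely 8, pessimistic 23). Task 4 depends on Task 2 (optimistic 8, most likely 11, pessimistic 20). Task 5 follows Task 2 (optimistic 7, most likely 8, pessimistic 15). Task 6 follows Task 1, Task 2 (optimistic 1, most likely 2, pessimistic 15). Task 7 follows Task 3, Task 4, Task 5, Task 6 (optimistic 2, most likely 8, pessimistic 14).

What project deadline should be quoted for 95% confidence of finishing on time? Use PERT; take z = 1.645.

37.4 weeks

te_Task 1 = (4 + 4·8 + 18)/6 = 54/6 = 9; σ²_Task 1 = ((18−4)/6)² = 5.444
te_Task 2 = (5 + 4·10 + 21)/6 = 66/6 = 11; σ²_Task 2 = ((21−5)/6)² = 7.111
te_Task 3 = (5 + 4·8 + 23)/6 = 60/6 = 10; σ²_Task 3 = ((23−5)/6)² = 9.000
te_Task 4 = (8 + 4·11 + 20)/6 = 72/6 = 12; σ²_Task 4 = ((20−8)/6)² = 4.000
te_Task 5 = (7 + 4·8 + 15)/6 = 54/6 = 9; σ²_Task 5 = ((15−7)/6)² = 1.778
te_Task 6 = (1 + 4·2 + 15)/6 = 24/6 = 4; σ²_Task 6 = ((15−1)/6)² = 5.444
te_Task 7 = (2 + 4·8 + 14)/6 = 48/6 = 8; σ²_Task 7 = ((14−2)/6)² = 4.000

Forward pass:
ES_Task 1 = 0; EF_Task 1 = 9
ES_Task 2 = 0; EF_Task 2 = 11
ES_Task 3 = max(EF_Task 1=9, EF_Task 2=11) = 11; EF_Task 3 = 11+10 = 21
ES_Task 4 = 11; EF_Task 4 = 11+12 = 23
ES_Task 5 = 11; EF_Task 5 = 11+9 = 20
ES_Task 6 = max(EF_Task 1=9, EF_Task 2=11) = 11; EF_Task 6 = 11+4 = 15
ES_Task 7 = max(EF_Task 3=21, EF_Task 4=23, EF_Task 5=20, EF_Task 6=15) = 23; EF_Task 7 = 23+8 = 31
Expected project duration μ = 31 weeks. Critical path: Task 2 → Task 4 → Task 7.

Variance along critical path = 7.111 + 4.000 + 4.000 = 15.111; σ = 3.887 weeks.
D = μ + z·σ = 31 + 1.645·3.887 = 37.4 weeks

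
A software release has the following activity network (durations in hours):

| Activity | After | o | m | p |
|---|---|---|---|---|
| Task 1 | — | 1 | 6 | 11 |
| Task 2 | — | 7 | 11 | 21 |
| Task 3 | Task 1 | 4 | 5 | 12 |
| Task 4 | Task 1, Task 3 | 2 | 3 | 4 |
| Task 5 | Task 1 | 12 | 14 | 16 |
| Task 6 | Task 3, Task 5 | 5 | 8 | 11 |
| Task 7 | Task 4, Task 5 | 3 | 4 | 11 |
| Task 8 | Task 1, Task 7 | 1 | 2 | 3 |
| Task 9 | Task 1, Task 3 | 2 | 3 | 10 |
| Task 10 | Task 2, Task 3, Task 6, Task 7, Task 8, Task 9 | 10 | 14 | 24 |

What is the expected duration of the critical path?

te_Task 1 = (1 + 4·6 + 11)/6 = 36/6 = 6
te_Task 2 = (7 + 4·11 + 21)/6 = 72/6 = 12
te_Task 3 = (4 + 4·5 + 12)/6 = 36/6 = 6
te_Task 4 = (2 + 4·3 + 4)/6 = 18/6 = 3
te_Task 5 = (12 + 4·14 + 16)/6 = 84/6 = 14
te_Task 6 = (5 + 4·8 + 11)/6 = 48/6 = 8
te_Task 7 = (3 + 4·4 + 11)/6 = 30/6 = 5
te_Task 8 = (1 + 4·2 + 3)/6 = 12/6 = 2
te_Task 9 = (2 + 4·3 + 10)/6 = 24/6 = 4
te_Task 10 = (10 + 4·14 + 24)/6 = 90/6 = 15

Forward pass:
ES_Task 1 = 0; EF_Task 1 = 6
ES_Task 2 = 0; EF_Task 2 = 12
ES_Task 3 = 6; EF_Task 3 = 6+6 = 12
ES_Task 4 = max(EF_Task 1=6, EF_Task 3=12) = 12; EF_Task 4 = 12+3 = 15
ES_Task 5 = 6; EF_Task 5 = 6+14 = 20
ES_Task 6 = max(EF_Task 3=12, EF_Task 5=20) = 20; EF_Task 6 = 20+8 = 28
ES_Task 7 = max(EF_Task 4=15, EF_Task 5=20) = 20; EF_Task 7 = 20+5 = 25
ES_Task 8 = max(EF_Task 1=6, EF_Task 7=25) = 25; EF_Task 8 = 25+2 = 27
ES_Task 9 = max(EF_Task 1=6, EF_Task 3=12) = 12; EF_Task 9 = 12+4 = 16
ES_Task 10 = max(EF_Task 2=12, EF_Task 3=12, EF_Task 6=28, EF_Task 7=25, EF_Task 8=27, EF_Task 9=16) = 28; EF_Task 10 = 28+15 = 43
Expected project duration μ = 43 hours. Critical path: Task 1 → Task 5 → Task 6 → Task 10.

43 hours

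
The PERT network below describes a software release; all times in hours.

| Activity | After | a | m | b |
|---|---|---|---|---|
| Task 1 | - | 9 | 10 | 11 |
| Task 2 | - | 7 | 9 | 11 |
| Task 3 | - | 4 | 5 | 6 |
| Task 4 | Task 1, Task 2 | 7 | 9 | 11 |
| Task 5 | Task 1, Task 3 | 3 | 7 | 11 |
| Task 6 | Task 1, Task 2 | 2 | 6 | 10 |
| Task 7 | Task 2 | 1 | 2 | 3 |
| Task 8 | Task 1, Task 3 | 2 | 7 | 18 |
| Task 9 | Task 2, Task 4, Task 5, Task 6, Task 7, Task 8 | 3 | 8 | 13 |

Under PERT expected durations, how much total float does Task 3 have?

te_Task 1 = (9 + 4·10 + 11)/6 = 60/6 = 10
te_Task 2 = (7 + 4·9 + 11)/6 = 54/6 = 9
te_Task 3 = (4 + 4·5 + 6)/6 = 30/6 = 5
te_Task 4 = (7 + 4·9 + 11)/6 = 54/6 = 9
te_Task 5 = (3 + 4·7 + 11)/6 = 42/6 = 7
te_Task 6 = (2 + 4·6 + 10)/6 = 36/6 = 6
te_Task 7 = (1 + 4·2 + 3)/6 = 12/6 = 2
te_Task 8 = (2 + 4·7 + 18)/6 = 48/6 = 8
te_Task 9 = (3 + 4·8 + 13)/6 = 48/6 = 8

Forward pass:
ES_Task 1 = 0; EF_Task 1 = 10
ES_Task 2 = 0; EF_Task 2 = 9
ES_Task 3 = 0; EF_Task 3 = 5
ES_Task 4 = max(EF_Task 1=10, EF_Task 2=9) = 10; EF_Task 4 = 10+9 = 19
ES_Task 5 = max(EF_Task 1=10, EF_Task 3=5) = 10; EF_Task 5 = 10+7 = 17
ES_Task 6 = max(EF_Task 1=10, EF_Task 2=9) = 10; EF_Task 6 = 10+6 = 16
ES_Task 7 = 9; EF_Task 7 = 9+2 = 11
ES_Task 8 = max(EF_Task 1=10, EF_Task 3=5) = 10; EF_Task 8 = 10+8 = 18
ES_Task 9 = max(EF_Task 2=9, EF_Task 4=19, EF_Task 5=17, EF_Task 6=16, EF_Task 7=11, EF_Task 8=18) = 19; EF_Task 9 = 19+8 = 27
Expected project duration μ = 27 hours. Critical path: Task 1 → Task 4 → Task 9.

Backward pass:
LF_Task 9 = 27; LS_Task 9 = 27−8 = 19
LF_Task 8 = LS_Task 9 = 19; LS_Task 8 = 19−8 = 11
LF_Task 7 = LS_Task 9 = 19; LS_Task 7 = 19−2 = 17
LF_Task 6 = LS_Task 9 = 19; LS_Task 6 = 19−6 = 13
LF_Task 5 = LS_Task 9 = 19; LS_Task 5 = 19−7 = 12
LF_Task 4 = LS_Task 9 = 19; LS_Task 4 = 19−9 = 10
LF_Task 3 = min(LS_Task 5=12, LS_Task 8=11) = 11; LS_Task 3 = 11−5 = 6
LF_Task 2 = min(LS_Task 4=10, LS_Task 6=13, LS_Task 7=17, LS_Task 9=19) = 10; LS_Task 2 = 10−9 = 1
LF_Task 1 = min(LS_Task 4=10, LS_Task 5=12, LS_Task 6=13, LS_Task 8=11) = 10; LS_Task 1 = 10−10 = 0
Slack_Task 3 = LS_Task 3 − ES_Task 3 = 6 − 0 = 6

6 hours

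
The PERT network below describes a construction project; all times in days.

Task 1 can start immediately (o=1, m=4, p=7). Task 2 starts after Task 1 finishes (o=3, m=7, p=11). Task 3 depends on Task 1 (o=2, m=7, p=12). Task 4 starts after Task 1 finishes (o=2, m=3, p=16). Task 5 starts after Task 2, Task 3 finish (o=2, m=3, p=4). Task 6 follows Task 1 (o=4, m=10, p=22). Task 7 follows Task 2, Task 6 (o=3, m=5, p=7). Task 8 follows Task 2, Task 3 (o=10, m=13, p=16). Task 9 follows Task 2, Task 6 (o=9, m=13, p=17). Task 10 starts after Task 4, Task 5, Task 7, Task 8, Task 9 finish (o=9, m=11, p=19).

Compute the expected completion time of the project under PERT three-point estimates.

40 days

te_Task 1 = (1 + 4·4 + 7)/6 = 24/6 = 4
te_Task 2 = (3 + 4·7 + 11)/6 = 42/6 = 7
te_Task 3 = (2 + 4·7 + 12)/6 = 42/6 = 7
te_Task 4 = (2 + 4·3 + 16)/6 = 30/6 = 5
te_Task 5 = (2 + 4·3 + 4)/6 = 18/6 = 3
te_Task 6 = (4 + 4·10 + 22)/6 = 66/6 = 11
te_Task 7 = (3 + 4·5 + 7)/6 = 30/6 = 5
te_Task 8 = (10 + 4·13 + 16)/6 = 78/6 = 13
te_Task 9 = (9 + 4·13 + 17)/6 = 78/6 = 13
te_Task 10 = (9 + 4·11 + 19)/6 = 72/6 = 12

Forward pass:
ES_Task 1 = 0; EF_Task 1 = 4
ES_Task 2 = 4; EF_Task 2 = 4+7 = 11
ES_Task 3 = 4; EF_Task 3 = 4+7 = 11
ES_Task 4 = 4; EF_Task 4 = 4+5 = 9
ES_Task 5 = max(EF_Task 2=11, EF_Task 3=11) = 11; EF_Task 5 = 11+3 = 14
ES_Task 6 = 4; EF_Task 6 = 4+11 = 15
ES_Task 7 = max(EF_Task 2=11, EF_Task 6=15) = 15; EF_Task 7 = 15+5 = 20
ES_Task 8 = max(EF_Task 2=11, EF_Task 3=11) = 11; EF_Task 8 = 11+13 = 24
ES_Task 9 = max(EF_Task 2=11, EF_Task 6=15) = 15; EF_Task 9 = 15+13 = 28
ES_Task 10 = max(EF_Task 4=9, EF_Task 5=14, EF_Task 7=20, EF_Task 8=24, EF_Task 9=28) = 28; EF_Task 10 = 28+12 = 40
Expected project duration μ = 40 days. Critical path: Task 1 → Task 6 → Task 9 → Task 10.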